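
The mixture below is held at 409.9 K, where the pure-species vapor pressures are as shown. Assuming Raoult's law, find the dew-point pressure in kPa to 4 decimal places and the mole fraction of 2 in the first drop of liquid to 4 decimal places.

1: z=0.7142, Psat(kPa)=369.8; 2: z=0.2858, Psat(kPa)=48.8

At the dew point ψ → 1, so Σzᵢ/Kᵢ = 1 with Kᵢ = Pᵢˢᵃᵗ/P ⇒ 1/P = Σzᵢ/Pᵢˢᵃᵗ.
1/P = 0.7142/369.8 + 0.2858/48.8 = 0.0077879 ⇒ P = 128.4048 kPa
xᵢ = zᵢP/Pᵢˢᵃᵗ ⇒ x_2 = 0.2858·128.4048/48.8 = 0.7520

Pdew = 128.4048 kPa, x_2 = 0.7520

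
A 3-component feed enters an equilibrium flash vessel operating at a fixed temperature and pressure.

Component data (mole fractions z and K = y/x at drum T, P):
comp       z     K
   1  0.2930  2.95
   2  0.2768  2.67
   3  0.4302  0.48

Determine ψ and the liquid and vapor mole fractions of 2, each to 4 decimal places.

ψ = 0.8577, x_2 = 0.1138, y_2 = 0.3038

Newton iteration, ψ⁰ = 0.5:
  ψ = 0.5000: g = 0.23890, g' = -0.7273 → ψ = 0.8285
  ψ = 0.8285: g = 0.01937, g' = -0.6578 → ψ = 0.8579
  ψ = 0.8579: g = -0.00011, g' = -0.6656 → ψ = 0.8577
Converged at ψ = 0.8577.
Compositions from xᵢ = zᵢ/(1+ψ(Kᵢ−1)), yᵢ = Kᵢxᵢ:
  1: x = 0.1096, y = 0.3234
  2: x = 0.1138, y = 0.3038
  3: x = 0.7766, y = 0.3728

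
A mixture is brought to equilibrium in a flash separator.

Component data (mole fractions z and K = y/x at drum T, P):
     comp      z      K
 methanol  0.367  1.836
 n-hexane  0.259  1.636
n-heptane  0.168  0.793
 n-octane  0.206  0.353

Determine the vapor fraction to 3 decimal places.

Newton–Raphson from ψ = 0.47:
  ψ = 0.470: g = 0.1170, g' = -0.381 → ψ = 0.777
  ψ = 0.777: g = -0.0132, g' = -0.500 → ψ = 0.751
  ψ = 0.751: g = -0.0003, g' = -0.481 → ψ = 0.750
Converged at ψ = 0.750.

ψ = 0.750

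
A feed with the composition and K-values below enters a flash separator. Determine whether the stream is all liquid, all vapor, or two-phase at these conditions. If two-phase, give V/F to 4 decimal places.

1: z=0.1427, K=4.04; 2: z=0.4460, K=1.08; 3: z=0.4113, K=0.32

ΣzᵢKᵢ = 1.1898; Σzᵢ/Kᵢ = 1.7336.
Both exceed 1, so a two-phase solution exists.
Newton–Raphson from ψ = 0.5:
  ψ = 0.5000: g = -0.21731, g' = -0.6469 → ψ = 0.1641
  ψ = 0.1641: g = 0.00984, g' = -0.8308 → ψ = 0.1759
  ψ = 0.1759: g = 0.00014, g' = -0.8080 → ψ = 0.1761
Converged at ψ = 0.1761.

two-phase, V/F = 0.1761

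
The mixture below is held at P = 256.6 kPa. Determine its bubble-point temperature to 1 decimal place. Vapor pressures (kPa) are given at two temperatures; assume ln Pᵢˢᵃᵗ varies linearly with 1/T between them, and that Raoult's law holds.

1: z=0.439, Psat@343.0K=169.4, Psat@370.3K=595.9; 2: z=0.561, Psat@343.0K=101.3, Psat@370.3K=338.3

Bubble-point temperature: ΣzᵢPᵢˢᵃᵗ(T) = P. Interpolate ln Pᵢˢᵃᵗ = aᵢ + bᵢ/T.
  T = 343.0 K: ΣzᵢPᵢˢᵃᵗ = 131.20 kPa
  T = 370.3 K: ΣzᵢPᵢˢᵃᵗ = 451.39 kPa
  T = 356.6 K: ΣzᵢPᵢˢᵃᵗ = 248.59 kPa
  T = 363.5 K: ΣzᵢPᵢˢᵃᵗ = 337.59 kPa
  T = 360.1 K: ΣzᵢPᵢˢᵃᵗ = 290.76 kPa
  T = 358.4 K: ΣzᵢPᵢˢᵃᵗ = 269.56 kPa
Interpolating between 356.6 K and 358.4 K gives T ≈ 357.3 K.

T = 357.3 K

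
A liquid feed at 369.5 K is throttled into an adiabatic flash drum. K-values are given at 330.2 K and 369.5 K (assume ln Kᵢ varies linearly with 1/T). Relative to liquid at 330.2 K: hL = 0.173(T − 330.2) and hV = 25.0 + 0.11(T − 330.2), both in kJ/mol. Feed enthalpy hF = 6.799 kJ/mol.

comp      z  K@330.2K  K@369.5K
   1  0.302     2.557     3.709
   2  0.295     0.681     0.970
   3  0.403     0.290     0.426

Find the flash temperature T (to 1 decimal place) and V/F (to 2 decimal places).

Adiabatic flash: solve Rachford–Rice at each trial T, then check hF = ψ·hV(T) + (1−ψ)·hL(T).
  T = 330.2 K: K = (2.557, 0.681, 0.290), RR gives ψ = 0.102, H_out = 2.551 kJ/mol
  T = 369.5 K: K = (3.709, 0.970, 0.426), RR gives ψ = 0.521, H_out = 18.543 kJ/mol
  T = 349.9 K: K = (3.113, 0.821, 0.355), RR gives ψ = 0.317, H_out = 10.935 kJ/mol
  T = 340.0 K: K = (2.828, 0.750, 0.322), RR gives ψ = 0.213, H_out = 6.885 kJ/mol
  T = 335.1 K: K = (2.691, 0.715, 0.306), RR gives ψ = 0.159, H_out = 4.771 kJ/mol
  T = 337.6 K: K = (2.761, 0.732, 0.314), RR gives ψ = 0.187, H_out = 5.861 kJ/mol
Linear interpolation between T = 337.6 (H_out = 5.861) and T = 340.0 (H_out = 6.885) on hF = 6.799 gives T ≈ 339.8 K, at which ψ = 0.21.

T = 339.8 K, V/F = 0.21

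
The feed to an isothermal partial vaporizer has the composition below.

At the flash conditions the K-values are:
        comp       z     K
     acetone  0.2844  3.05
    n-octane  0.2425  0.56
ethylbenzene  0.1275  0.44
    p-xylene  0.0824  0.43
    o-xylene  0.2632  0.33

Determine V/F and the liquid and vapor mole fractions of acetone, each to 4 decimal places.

V/F = 0.1565, x_acetone = 0.2153, y_acetone = 0.6567

Material balance + equilibrium reduce to Σ zᵢ(Kᵢ−1)/(1+V/F(Kᵢ−1)) = 0.
Check two-phase: ΣzᵢKᵢ = 1.1816 > 1 and Σzᵢ/Kᵢ = 1.8053 > 1, so g(0) = 0.1816 > 0 and g(1) = -0.8053 < 0.
Iterate (Newton) starting at V/F = 0.6:
  V/F = 0.6000: g = -0.35733, g' = -0.8099 → V/F = 0.1588
  V/F = 0.1588: g = -0.00224, g' = -0.9630 → V/F = 0.1565
Converged at V/F = 0.1565.
Compositions from xᵢ = zᵢ/(1+V/F(Kᵢ−1)), yᵢ = Kᵢxᵢ:
  acetone: x = 0.2153, y = 0.6567
  n-octane: x = 0.2604, y = 0.1458
  ethylbenzene: x = 0.1397, y = 0.0615
  p-xylene: x = 0.0905, y = 0.0389
  o-xylene: x = 0.2940, y = 0.0970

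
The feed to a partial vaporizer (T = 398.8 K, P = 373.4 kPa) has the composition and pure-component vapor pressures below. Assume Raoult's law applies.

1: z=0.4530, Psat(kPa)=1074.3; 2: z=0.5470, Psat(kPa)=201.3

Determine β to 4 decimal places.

β = 0.6914

Raoult's law: Kᵢ = Pᵢˢᵃᵗ/P = Pᵢˢᵃᵗ/373.4.
  K_1 = 1074.3/373.4 = 2.877076, K_2 = 201.3/373.4 = 0.539100
Material balance + equilibrium reduce to Σ zᵢ(Kᵢ−1)/(1+β(Kᵢ−1)) = 0.
g(0) = ΣzᵢKᵢ − 1 = 0.5982 and g(1) = 1 − Σzᵢ/Kᵢ = -0.1721, so a root lies in (0, 1).
Binary case is linear: z₁(K₁−1)(1+β(K₂−1)) + z₂(K₂−1)(1+β(K₁−1)) = 0
⇒ β = [z₁(K₁−1)+z₂(K₂−1)] / [−(K₁−1)(K₂−1)] = 0.59820/0.86514 = 0.6914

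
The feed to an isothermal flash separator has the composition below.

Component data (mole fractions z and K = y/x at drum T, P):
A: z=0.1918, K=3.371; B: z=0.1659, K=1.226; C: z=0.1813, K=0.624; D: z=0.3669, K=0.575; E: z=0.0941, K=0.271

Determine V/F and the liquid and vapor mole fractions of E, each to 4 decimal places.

V/F = 0.2301, x_E = 0.1131, y_E = 0.0306

Rachford–Rice: g(V/F) = Σ zᵢ(Kᵢ−1)/(1+V/F(Kᵢ−1)) = 0.
Feasibility: ΣzᵢKᵢ = 1.1996, Σzᵢ/Kᵢ = 1.4681 — both > 1, two phases present.
Iterate (Newton) starting at V/F = 0.44:
  V/F = 0.4400: g = -0.11781, g' = -0.5107 → V/F = 0.2093
  V/F = 0.2093: g = 0.01360, g' = -0.6690 → V/F = 0.2297
  V/F = 0.2297: g = 0.00026, g' = -0.6439 → V/F = 0.2301
Converged at V/F = 0.2301.
Compositions from xᵢ = zᵢ/(1+V/F(Kᵢ−1)), yᵢ = Kᵢxᵢ:
  A: x = 0.1241, y = 0.4183
  B: x = 0.1577, y = 0.1933
  C: x = 0.1985, y = 0.1238
  D: x = 0.4067, y = 0.2338
  E: x = 0.1131, y = 0.0306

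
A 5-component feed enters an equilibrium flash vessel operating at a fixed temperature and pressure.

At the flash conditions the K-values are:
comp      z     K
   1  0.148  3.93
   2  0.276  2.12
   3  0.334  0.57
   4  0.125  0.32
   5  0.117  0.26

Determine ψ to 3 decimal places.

Material balance + equilibrium reduce to Σ zᵢ(Kᵢ−1)/(1+ψ(Kᵢ−1)) = 0.
g(0) = ΣzᵢKᵢ − 1 = 0.428 and g(1) = 1 − Σzᵢ/Kᵢ = -0.594, so a root lies in (0, 1).
Newton–Raphson from ψ = 0.5:
  ψ = 0.500: g = -0.0751, g' = -0.746 → ψ = 0.399
  ψ = 0.399: g = 0.0005, g' = -0.763 → ψ = 0.400
Converged at ψ = 0.400.

ψ = 0.400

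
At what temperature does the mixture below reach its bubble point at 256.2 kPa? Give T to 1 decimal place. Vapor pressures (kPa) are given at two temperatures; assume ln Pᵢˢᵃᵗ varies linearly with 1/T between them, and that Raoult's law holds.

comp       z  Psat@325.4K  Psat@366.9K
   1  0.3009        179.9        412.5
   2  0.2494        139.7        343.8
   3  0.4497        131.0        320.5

Bubble-point temperature: ΣzᵢPᵢˢᵃᵗ(T) = P. Interpolate ln Pᵢˢᵃᵗ = aᵢ + bᵢ/T.
  T = 325.4 K: ΣzᵢPᵢˢᵃᵗ = 147.88 kPa
  T = 366.9 K: ΣzᵢPᵢˢᵃᵗ = 353.99 kPa
  T = 346.1 K: ΣzᵢPᵢˢᵃᵗ = 234.59 kPa
  T = 356.5 K: ΣzᵢPᵢˢᵃᵗ = 289.90 kPa
  T = 351.3 K: ΣzᵢPᵢˢᵃᵗ = 261.19 kPa
  T = 348.7 K: ΣzᵢPᵢˢᵃᵗ = 247.63 kPa
  T = 350.0 K: ΣzᵢPᵢˢᵃᵗ = 254.34 kPa
Interpolating between 350.0 K and 351.3 K gives T ≈ 350.4 K.

T = 350.4 K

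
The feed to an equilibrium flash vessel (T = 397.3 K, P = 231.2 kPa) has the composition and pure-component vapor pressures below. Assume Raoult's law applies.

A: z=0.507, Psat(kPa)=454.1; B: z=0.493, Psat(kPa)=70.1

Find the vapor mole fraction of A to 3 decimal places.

Raoult's law: Kᵢ = Pᵢˢᵃᵗ/P = Pᵢˢᵃᵗ/231.2.
  K_A = 454.1/231.2 = 1.96410, K_B = 70.1/231.2 = 0.30320
Rachford–Rice: g(ψ) = Σ zᵢ(Kᵢ−1)/(1+ψ(Kᵢ−1)) = 0.
g(0) = ΣzᵢKᵢ − 1 = 0.145 and g(1) = 1 − Σzᵢ/Kᵢ = -0.884, so a root lies in (0, 1).
Binary case is linear: z₁(K₁−1)(1+ψ(K₂−1)) + z₂(K₂−1)(1+ψ(K₁−1)) = 0
⇒ ψ = [z₁(K₁−1)+z₂(K₂−1)] / [−(K₁−1)(K₂−1)] = 0.1453/0.6718 = 0.216
Compositions from xᵢ = zᵢ/(1+ψ(Kᵢ−1)), yᵢ = Kᵢxᵢ:
  A: x = 0.420, y = 0.824
  B: x = 0.580, y = 0.176

y_A = 0.824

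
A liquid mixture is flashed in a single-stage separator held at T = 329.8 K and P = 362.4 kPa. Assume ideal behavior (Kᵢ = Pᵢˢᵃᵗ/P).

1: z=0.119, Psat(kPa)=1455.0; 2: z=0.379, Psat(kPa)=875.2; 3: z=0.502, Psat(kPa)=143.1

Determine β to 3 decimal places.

Raoult's law: Kᵢ = Pᵢˢᵃᵗ/P = Pᵢˢᵃᵗ/362.4.
  K_1 = 1455.0/362.4 = 4.01490, K_2 = 875.2/362.4 = 2.41501, K_3 = 143.1/362.4 = 0.39487
Let β = V/F and solve Σ zᵢ(Kᵢ−1)/(1+β(Kᵢ−1)) = 0.
g(0) = ΣzᵢKᵢ − 1 = 0.591 and g(1) = 1 − Σzᵢ/Kᵢ = -0.458, so a root lies in (0, 1).
Newton–Raphson from β = 0.4:
  β = 0.400: g = 0.1043, g' = -0.852 → β = 0.522
  β = 0.522: g = 0.0034, g' = -0.807 → β = 0.527
Converged at β = 0.527.

β = 0.527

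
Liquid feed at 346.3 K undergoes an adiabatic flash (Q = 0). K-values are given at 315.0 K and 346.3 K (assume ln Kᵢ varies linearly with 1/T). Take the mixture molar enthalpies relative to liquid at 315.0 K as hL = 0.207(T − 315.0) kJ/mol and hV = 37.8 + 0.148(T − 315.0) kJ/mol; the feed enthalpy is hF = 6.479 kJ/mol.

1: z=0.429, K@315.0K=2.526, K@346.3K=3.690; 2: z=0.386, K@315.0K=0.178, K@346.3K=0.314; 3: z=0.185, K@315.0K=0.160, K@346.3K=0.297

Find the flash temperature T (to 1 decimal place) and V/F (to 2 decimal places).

T = 316.8 K, V/F = 0.16

Adiabatic flash: solve Rachford–Rice at each trial T, then check hF = ψ·hV(T) + (1−ψ)·hL(T).
  T = 315.0 K: K = (2.526, 0.178, 0.160), RR gives ψ = 0.144, H_out = 5.444 kJ/mol
  T = 346.3 K: K = (3.690, 0.314, 0.297), RR gives ψ = 0.408, H_out = 21.151 kJ/mol
  T = 330.6 K: K = (3.079, 0.239, 0.221), RR gives ψ = 0.285, H_out = 13.737 kJ/mol
  T = 322.8 K: K = (2.795, 0.207, 0.189), RR gives ψ = 0.219, H_out = 9.792 kJ/mol
  T = 318.9 K: K = (2.659, 0.192, 0.174), RR gives ψ = 0.183, H_out = 7.683 kJ/mol
  T = 316.9 K: K = (2.590, 0.185, 0.167), RR gives ψ = 0.163, H_out = 6.553 kJ/mol
Linear interpolation between T = 315.0 (H_out = 5.444) and T = 316.9 (H_out = 6.553) on hF = 6.479 gives T ≈ 316.8 K, at which ψ = 0.16.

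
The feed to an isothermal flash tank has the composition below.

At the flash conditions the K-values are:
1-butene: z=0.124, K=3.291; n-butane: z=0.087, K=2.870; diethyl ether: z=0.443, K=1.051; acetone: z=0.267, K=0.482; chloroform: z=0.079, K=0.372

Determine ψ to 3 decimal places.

Material balance + equilibrium reduce to Σ zᵢ(Kᵢ−1)/(1+ψ(Kᵢ−1)) = 0.
Feasibility: ΣzᵢKᵢ = 1.281, Σzᵢ/Kᵢ = 1.256 — both > 1, two phases present.
Newton iteration, ψ⁰ = 0.41:
  ψ = 0.410: g = 0.0183, g' = -0.444 → ψ = 0.451
  ψ = 0.451: g = 0.0003, g' = -0.431 → ψ = 0.452
Converged at ψ = 0.452.

ψ = 0.452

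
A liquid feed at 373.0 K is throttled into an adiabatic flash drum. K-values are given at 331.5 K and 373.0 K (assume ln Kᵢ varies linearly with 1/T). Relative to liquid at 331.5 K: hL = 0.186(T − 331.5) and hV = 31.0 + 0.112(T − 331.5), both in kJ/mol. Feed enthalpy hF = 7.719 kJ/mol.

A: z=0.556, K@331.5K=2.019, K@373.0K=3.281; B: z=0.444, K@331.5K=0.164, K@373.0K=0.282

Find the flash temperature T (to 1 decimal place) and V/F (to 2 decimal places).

T = 332.6 K, V/F = 0.24

Adiabatic flash: solve Rachford–Rice at each trial T, then check hF = ψ·hV(T) + (1−ψ)·hL(T).
  T = 331.5 K: K = (2.019, 0.164), RR gives ψ = 0.229, H_out = 7.110 kJ/mol
  T = 373.0 K: K = (3.281, 0.282), RR gives ψ = 0.580, H_out = 23.910 kJ/mol
  T = 352.2 K: K = (2.609, 0.218), RR gives ψ = 0.435, H_out = 16.682 kJ/mol
  T = 341.9 K: K = (2.306, 0.190), RR gives ψ = 0.347, H_out = 12.410 kJ/mol
  T = 336.7 K: K = (2.160, 0.177), RR gives ψ = 0.293, H_out = 9.925 kJ/mol
  T = 334.1 K: K = (2.089, 0.170), RR gives ψ = 0.262, H_out = 8.566 kJ/mol
  T = 332.8 K: K = (2.054, 0.167), RR gives ψ = 0.246, H_out = 7.851 kJ/mol
Linear interpolation between T = 331.5 (H_out = 7.110) and T = 332.8 (H_out = 7.851) on hF = 7.719 gives T ≈ 332.6 K, at which ψ = 0.24.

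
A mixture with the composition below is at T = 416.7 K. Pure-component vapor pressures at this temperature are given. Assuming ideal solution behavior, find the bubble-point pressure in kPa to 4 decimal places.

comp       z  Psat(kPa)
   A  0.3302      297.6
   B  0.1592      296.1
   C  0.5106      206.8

Pbub = 250.9987 kPa

At the bubble point ψ → 0, so ΣzᵢKᵢ = 1 with Kᵢ = Pᵢˢᵃᵗ/P ⇒ P = ΣzᵢPᵢˢᵃᵗ.
P = 0.3302·297.6 + 0.1592·296.1 + 0.5106·206.8 = 250.9987 kPa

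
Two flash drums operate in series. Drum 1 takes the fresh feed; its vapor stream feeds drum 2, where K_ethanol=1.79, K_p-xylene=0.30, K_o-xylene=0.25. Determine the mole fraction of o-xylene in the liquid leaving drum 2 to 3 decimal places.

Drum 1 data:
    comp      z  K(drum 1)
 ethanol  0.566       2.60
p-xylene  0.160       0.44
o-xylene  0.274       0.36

Drum 1:
Rachford–Rice: g(ψ₁) = Σ zᵢ(Kᵢ−1)/(1+ψ₁(Kᵢ−1)) = 0.
Check two-phase: ΣzᵢKᵢ = 1.641 > 1 and Σzᵢ/Kᵢ = 1.342 > 1, so g(0) = 0.641 > 0 and g(1) = -0.342 < 0.
Newton–Raphson from ψ₁ = 0.69:
  ψ₁ = 0.690: g = -0.0296, g' = -0.821 → ψ₁ = 0.654
  ψ₁ = 0.654: g = -0.0003, g' = -0.803 → ψ₁ = 0.653
Converged at ψ₁ = 0.653.
Drum-1 compositions:
  ethanol: x = 0.277, y = 0.719
  p-xylene: x = 0.252, y = 0.111
  o-xylene: x = 0.471, y = 0.170
Drum-2 feed = drum-1 vapor: z₂ = (0.7194, 0.1110, 0.1695).
Drum 2:
Rachford–Rice: g(ψ₂) = Σ zᵢ(Kᵢ−1)/(1+ψ₂(Kᵢ−1)) = 0.
Check two-phase: ΣzᵢKᵢ = 1.363 > 1 and Σzᵢ/Kᵢ = 1.450 > 1, so g(0) = 0.363 > 0 and g(1) = -0.450 < 0.
Iterate (Newton) starting at ψ₂ = 0.7:
  ψ₂ = 0.700: g = -0.0541, g' = -0.818 → ψ₂ = 0.634
  ψ₂ = 0.634: g = -0.0034, g' = -0.722 → ψ₂ = 0.629
Converged at ψ₂ = 0.629.
  ethanol: x = 0.481, y = 0.860
  p-xylene: x = 0.198, y = 0.060
  o-xylene: x = 0.321, y = 0.080

x_o-xylene (drum 2) = 0.321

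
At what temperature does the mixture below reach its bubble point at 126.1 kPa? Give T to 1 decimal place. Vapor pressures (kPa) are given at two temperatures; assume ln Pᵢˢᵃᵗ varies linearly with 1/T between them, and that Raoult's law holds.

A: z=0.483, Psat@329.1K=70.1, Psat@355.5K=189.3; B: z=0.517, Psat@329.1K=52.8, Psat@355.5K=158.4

T = 347.0 K

Bubble-point temperature: ΣzᵢPᵢˢᵃᵗ(T) = P. Interpolate ln Pᵢˢᵃᵗ = aᵢ + bᵢ/T.
  T = 329.1 K: ΣzᵢPᵢˢᵃᵗ = 61.16 kPa
  T = 355.5 K: ΣzᵢPᵢˢᵃᵗ = 173.32 kPa
  T = 342.3 K: ΣzᵢPᵢˢᵃᵗ = 105.01 kPa
  T = 348.9 K: ΣzᵢPᵢˢᵃᵗ = 135.54 kPa
  T = 345.6 K: ΣzᵢPᵢˢᵃᵗ = 119.44 kPa
  T = 347.2 K: ΣzᵢPᵢˢᵃᵗ = 127.03 kPa
Interpolating between 345.6 K and 347.2 K gives T ≈ 347.0 K.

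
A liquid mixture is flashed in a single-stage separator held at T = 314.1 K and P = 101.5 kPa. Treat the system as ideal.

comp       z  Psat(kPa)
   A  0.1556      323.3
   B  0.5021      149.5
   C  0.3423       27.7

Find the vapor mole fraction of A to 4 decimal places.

Raoult's law: Kᵢ = Pᵢˢᵃᵗ/P = Pᵢˢᵃᵗ/101.5.
  K_A = 323.3/101.5 = 3.185222, K_B = 149.5/101.5 = 1.472906, K_C = 27.7/101.5 = 0.272906
Rachford–Rice: g(ψ) = Σ zᵢ(Kᵢ−1)/(1+ψ(Kᵢ−1)) = 0.
g(0) = ΣzᵢKᵢ − 1 = 0.3286 and g(1) = 1 − Σzᵢ/Kᵢ = -0.6440, so a root lies in (0, 1).
Iterate (Newton) starting at ψ = 0.5:
  ψ = 0.5000: g = -0.03652, g' = -0.6899 → ψ = 0.4471
  ψ = 0.4471: g = -0.00074, g' = -0.6639 → ψ = 0.4459
Converged at ψ = 0.4459.
Compositions from xᵢ = zᵢ/(1+ψ(Kᵢ−1)), yᵢ = Kᵢxᵢ:
  A: x = 0.0788, y = 0.2510
  B: x = 0.4147, y = 0.6107
  C: x = 0.5065, y = 0.1382

y_A = 0.2510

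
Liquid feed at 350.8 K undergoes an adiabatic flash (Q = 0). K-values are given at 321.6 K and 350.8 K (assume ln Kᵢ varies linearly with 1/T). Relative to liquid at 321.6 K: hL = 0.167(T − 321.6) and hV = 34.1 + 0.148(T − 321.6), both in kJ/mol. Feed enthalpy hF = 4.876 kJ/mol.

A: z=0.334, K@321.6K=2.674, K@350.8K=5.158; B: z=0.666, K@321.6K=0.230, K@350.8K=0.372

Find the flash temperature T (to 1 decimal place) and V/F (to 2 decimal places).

T = 326.7 K, V/F = 0.12

Adiabatic flash: solve Rachford–Rice at each trial T, then check hF = ψ·hV(T) + (1−ψ)·hL(T).
  T = 321.6 K: K = (2.674, 0.230), RR gives ψ = 0.036, H_out = 1.225 kJ/mol
  T = 350.8 K: K = (5.158, 0.372), RR gives ψ = 0.372, H_out = 17.344 kJ/mol
  T = 336.2 K: K = (3.767, 0.296), RR gives ψ = 0.233, H_out = 10.335 kJ/mol
  T = 328.9 K: K = (3.186, 0.261), RR gives ψ = 0.148, H_out = 6.231 kJ/mol
  T = 325.2 K: K = (2.918, 0.245), RR gives ψ = 0.095, H_out = 3.844 kJ/mol
  T = 327.0 K: K = (3.046, 0.253), RR gives ψ = 0.122, H_out = 5.038 kJ/mol
  T = 326.1 K: K = (2.982, 0.249), RR gives ψ = 0.109, H_out = 4.449 kJ/mol
  T = 326.6 K: K = (3.017, 0.251), RR gives ψ = 0.116, H_out = 4.778 kJ/mol
  T = 326.8 K: K = (3.032, 0.252), RR gives ψ = 0.119, H_out = 4.909 kJ/mol
Linear interpolation between T = 326.6 (H_out = 4.778) and T = 326.8 (H_out = 4.909) on hF = 4.876 gives T ≈ 326.7 K, at which ψ = 0.12.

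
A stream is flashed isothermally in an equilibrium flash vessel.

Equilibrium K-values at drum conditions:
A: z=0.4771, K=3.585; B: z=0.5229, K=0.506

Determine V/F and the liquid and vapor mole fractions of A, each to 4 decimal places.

Binary case is linear: z₁(K₁−1)(1+V/F(K₂−1)) + z₂(K₂−1)(1+V/F(K₁−1)) = 0
⇒ V/F = [z₁(K₁−1)+z₂(K₂−1)] / [−(K₁−1)(K₂−1)] = 0.97499/1.27699 = 0.7635
Compositions from xᵢ = zᵢ/(1+V/F(Kᵢ−1)), yᵢ = Kᵢxᵢ:
  A: x = 0.1604, y = 0.5752
  B: x = 0.8396, y = 0.4248

V/F = 0.7635, x_A = 0.1604, y_A = 0.5752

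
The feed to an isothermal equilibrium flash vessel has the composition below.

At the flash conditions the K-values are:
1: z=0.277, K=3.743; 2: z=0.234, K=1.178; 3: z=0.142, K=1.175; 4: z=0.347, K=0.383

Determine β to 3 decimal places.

Material balance + equilibrium reduce to Σ zᵢ(Kᵢ−1)/(1+β(Kᵢ−1)) = 0.
Feasibility: ΣzᵢKᵢ = 1.612, Σzᵢ/Kᵢ = 1.300 — both > 1, two phases present.
Newton–Raphson from β = 0.53:
  β = 0.530: g = 0.0523, g' = -0.648 → β = 0.611
Converged at β = 0.611.

β = 0.611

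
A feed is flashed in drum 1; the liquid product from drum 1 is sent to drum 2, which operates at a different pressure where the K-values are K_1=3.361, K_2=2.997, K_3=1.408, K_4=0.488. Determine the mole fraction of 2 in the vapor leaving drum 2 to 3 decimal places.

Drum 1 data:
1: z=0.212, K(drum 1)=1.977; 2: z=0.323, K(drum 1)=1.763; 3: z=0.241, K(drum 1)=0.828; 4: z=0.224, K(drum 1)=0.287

Drum 1:
Material balance + equilibrium reduce to Σ zᵢ(Kᵢ−1)/(1+ψ₁(Kᵢ−1)) = 0.
Feasibility: ΣzᵢKᵢ = 1.252, Σzᵢ/Kᵢ = 1.362 — both > 1, two phases present.
Iterate (Newton) starting at ψ₁ = 0.5:
  ψ₁ = 0.500: g = 0.0240, g' = -0.473 → ψ₁ = 0.551
  ψ₁ = 0.551: g = -0.0005, g' = -0.496 → ψ₁ = 0.550
Converged at ψ₁ = 0.550.
Drum-1 compositions:
  1: x = 0.138, y = 0.273
  2: x = 0.228, y = 0.401
  3: x = 0.266, y = 0.220
  4: x = 0.368, y = 0.106
Drum-2 feed = drum-1 liquid: z₂ = (0.1379, 0.2276, 0.2662, 0.3683).
Drum 2:
Iterate (Newton) starting at ψ₂ = 0.5:
  ψ₂ = 0.500: g = 0.2135, g' = -0.594 → ψ₂ = 0.859
  ψ₂ = 0.859: g = 0.0185, g' = -0.539 → ψ₂ = 0.894
  ψ₂ = 0.894: g = -0.0002, g' = -0.548 → ψ₂ = 0.893
Converged at ψ₂ = 0.893.
  1: x = 0.044, y = 0.149
  2: x = 0.082, y = 0.245
  3: x = 0.195, y = 0.275
  4: x = 0.679, y = 0.331

y_2 (drum 2) = 0.245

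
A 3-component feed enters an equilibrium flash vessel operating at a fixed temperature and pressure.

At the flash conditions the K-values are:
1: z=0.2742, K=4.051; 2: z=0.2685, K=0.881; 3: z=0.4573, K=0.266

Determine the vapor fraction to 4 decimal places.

Material balance + equilibrium reduce to Σ zᵢ(Kᵢ−1)/(1+ψ(Kᵢ−1)) = 0.
Check two-phase: ΣzᵢKᵢ = 1.4690 > 1 and Σzᵢ/Kᵢ = 2.0916 > 1, so g(0) = 0.4690 > 0 and g(1) = -1.0916 < 0.
Iterate (Newton) starting at ψ = 0.5:
  ψ = 0.5000: g = -0.23298, g' = -1.0194 → ψ = 0.2714
  ψ = 0.2714: g = 0.00542, g' = -1.1520 → ψ = 0.2761
  ψ = 0.2761: g = 0.00002, g' = -1.1435 → ψ = 0.2762
Converged at ψ = 0.2762.

ψ = 0.2762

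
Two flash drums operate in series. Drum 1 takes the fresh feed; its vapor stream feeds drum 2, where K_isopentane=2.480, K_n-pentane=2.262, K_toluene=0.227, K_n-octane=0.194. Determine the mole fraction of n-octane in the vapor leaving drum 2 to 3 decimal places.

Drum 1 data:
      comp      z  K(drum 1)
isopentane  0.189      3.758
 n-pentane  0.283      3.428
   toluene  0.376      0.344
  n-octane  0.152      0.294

Drum 1:
Rachford–Rice: g(ψ₁) = Σ zᵢ(Kᵢ−1)/(1+ψ₁(Kᵢ−1)) = 0.
Check two-phase: ΣzᵢKᵢ = 1.854 > 1 and Σzᵢ/Kᵢ = 1.743 > 1, so g(0) = 0.854 > 0 and g(1) = -0.743 < 0.
Iterate (Newton) starting at ψ₁ = 0.5:
  ψ₁ = 0.500: g = -0.0034, g' = -1.134 → ψ₁ = 0.497
Converged at ψ₁ = 0.497.
Drum-1 compositions:
  isopentane: x = 0.080, y = 0.300
  n-pentane: x = 0.128, y = 0.440
  toluene: x = 0.558, y = 0.192
  n-octane: x = 0.234, y = 0.069
Drum-2 feed = drum-1 vapor: z₂ = (0.2996, 0.4396, 0.1919, 0.0688).
Drum 2:
Material balance + equilibrium reduce to Σ zᵢ(Kᵢ−1)/(1+ψ₂(Kᵢ−1)) = 0.
g(0) = ΣzᵢKᵢ − 1 = 0.794 and g(1) = 1 − Σzᵢ/Kᵢ = -0.515, so a root lies in (0, 1).
Iterate (Newton) starting at ψ₂ = 0.36:
  ψ₂ = 0.360: g = 0.3871, g' = -0.919 → ψ₂ = 0.781
  ψ₂ = 0.781: g = -0.0391, g' = -1.375 → ψ₂ = 0.753
  ψ₂ = 0.753: g = -0.0015, g' = -1.276 → ψ₂ = 0.752
Converged at ψ₂ = 0.752.
  isopentane: x = 0.142, y = 0.352
  n-pentane: x = 0.226, y = 0.510
  toluene: x = 0.458, y = 0.104
  n-octane: x = 0.175, y = 0.034

y_n-octane (drum 2) = 0.034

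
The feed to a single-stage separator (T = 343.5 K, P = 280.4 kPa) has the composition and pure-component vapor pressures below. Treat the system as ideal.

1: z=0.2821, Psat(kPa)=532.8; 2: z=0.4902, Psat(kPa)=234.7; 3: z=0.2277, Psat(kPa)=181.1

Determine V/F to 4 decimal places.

V/F = 0.4418

Raoult's law: Kᵢ = Pᵢˢᵃᵗ/P = Pᵢˢᵃᵗ/280.4.
  K_1 = 532.8/280.4 = 1.900143, K_2 = 234.7/280.4 = 0.837019, K_3 = 181.1/280.4 = 0.645863
Rachford–Rice: g(V/F) = Σ zᵢ(Kᵢ−1)/(1+V/F(Kᵢ−1)) = 0.
Check two-phase: ΣzᵢKᵢ = 1.0934 > 1 and Σzᵢ/Kᵢ = 1.0867 > 1, so g(0) = 0.0934 > 0 and g(1) = -0.0867 < 0.
Newton–Raphson from V/F = 0.65:
  V/F = 0.6500: g = -0.03391, g' = -0.1555 → V/F = 0.4319
  V/F = 0.4319: g = 0.00171, g' = -0.1734 → V/F = 0.4417
  V/F = 0.4417: g = 0.00001, g' = -0.1723 → V/F = 0.4418
Converged at V/F = 0.4418.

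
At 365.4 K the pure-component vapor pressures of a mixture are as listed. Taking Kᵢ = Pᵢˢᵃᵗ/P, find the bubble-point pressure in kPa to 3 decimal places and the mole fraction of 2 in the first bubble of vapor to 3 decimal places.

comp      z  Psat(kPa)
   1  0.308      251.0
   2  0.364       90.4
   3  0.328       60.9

At the bubble point ψ → 0, so ΣzᵢKᵢ = 1 with Kᵢ = Pᵢˢᵃᵗ/P ⇒ P = ΣzᵢPᵢˢᵃᵗ.
P = 0.308·251.0 + 0.364·90.4 + 0.328·60.9 = 130.189 kPa
yᵢ = zᵢPᵢˢᵃᵗ/P ⇒ y_2 = 0.364·90.4/130.189 = 0.253

Pbub = 130.189 kPa, y_2 = 0.253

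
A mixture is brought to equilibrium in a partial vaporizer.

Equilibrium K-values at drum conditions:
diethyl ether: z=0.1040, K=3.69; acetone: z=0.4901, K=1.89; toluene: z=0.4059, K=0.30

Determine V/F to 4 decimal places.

V/F = 0.4798

Newton iteration, V/F⁰ = 0.5:
  V/F = 0.5000: g = -0.01596, g' = -0.7935 → V/F = 0.4799
  V/F = 0.4799: g = -0.00009, g' = -0.7850 → V/F = 0.4798
Converged at V/F = 0.4798.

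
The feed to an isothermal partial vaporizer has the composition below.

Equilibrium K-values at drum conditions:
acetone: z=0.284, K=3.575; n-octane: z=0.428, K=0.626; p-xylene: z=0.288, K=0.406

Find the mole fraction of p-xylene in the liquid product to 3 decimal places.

Iterate (Newton) starting at β = 0.51:
  β = 0.510: g = -0.1271, g' = -0.652 → β = 0.315
  β = 0.315: g = 0.0117, g' = -0.804 → β = 0.330
Converged at β = 0.330.
Compositions from xᵢ = zᵢ/(1+β(Kᵢ−1)), yᵢ = Kᵢxᵢ:
  acetone: x = 0.154, y = 0.549
  n-octane: x = 0.488, y = 0.306
  p-xylene: x = 0.358, y = 0.145

x_p-xylene = 0.358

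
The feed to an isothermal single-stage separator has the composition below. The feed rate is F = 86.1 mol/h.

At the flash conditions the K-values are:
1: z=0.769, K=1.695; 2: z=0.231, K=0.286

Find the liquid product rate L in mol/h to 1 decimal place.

L = 22.0 mol/h

Let β = V/F and solve Σ zᵢ(Kᵢ−1)/(1+β(Kᵢ−1)) = 0.
Check two-phase: ΣzᵢKᵢ = 1.370 > 1 and Σzᵢ/Kᵢ = 1.261 > 1, so g(0) = 0.370 > 0 and g(1) = -0.261 < 0.
Binary case is linear: z₁(K₁−1)(1+β(K₂−1)) + z₂(K₂−1)(1+β(K₁−1)) = 0
⇒ β = [z₁(K₁−1)+z₂(K₂−1)] / [−(K₁−1)(K₂−1)] = 0.3695/0.4962 = 0.745
Then V = β·F = 0.7447·86.1 = 64.1 mol/h and L = F − V = 22.0 mol/h.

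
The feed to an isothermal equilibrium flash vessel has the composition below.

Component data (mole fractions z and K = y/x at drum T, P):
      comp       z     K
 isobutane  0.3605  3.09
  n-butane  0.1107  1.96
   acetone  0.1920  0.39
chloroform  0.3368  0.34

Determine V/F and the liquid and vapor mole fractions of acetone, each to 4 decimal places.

V/F = 0.4332, x_acetone = 0.2610, y_acetone = 0.1018

Material balance + equilibrium reduce to Σ zᵢ(Kᵢ−1)/(1+V/F(Kᵢ−1)) = 0.
Feasibility: ΣzᵢKᵢ = 1.5203, Σzᵢ/Kᵢ = 1.6560 — both > 1, two phases present.
Newton iteration, V/F⁰ = 0.31:
  V/F = 0.3100: g = 0.11522, g' = -0.9810 → V/F = 0.4274
  V/F = 0.4274: g = 0.00522, g' = -0.9060 → V/F = 0.4332
Converged at V/F = 0.4332.
Compositions from xᵢ = zᵢ/(1+V/F(Kᵢ−1)), yᵢ = Kᵢxᵢ:
  isobutane: x = 0.1892, y = 0.5846
  n-butane: x = 0.0782, y = 0.1532
  acetone: x = 0.2610, y = 0.1018
  chloroform: x = 0.4717, y = 0.1604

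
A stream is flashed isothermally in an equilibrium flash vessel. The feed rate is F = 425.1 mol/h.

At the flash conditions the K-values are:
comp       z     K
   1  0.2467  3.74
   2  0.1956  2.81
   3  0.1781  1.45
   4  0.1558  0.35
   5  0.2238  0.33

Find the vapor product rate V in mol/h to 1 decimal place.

Material balance + equilibrium reduce to Σ zᵢ(Kᵢ−1)/(1+β(Kᵢ−1)) = 0.
Feasibility: ΣzᵢKᵢ = 1.8589, Σzᵢ/Kᵢ = 1.3817 — both > 1, two phases present.
Iterate (Newton) starting at β = 0.34:
  β = 0.3400: g = 0.31444, g' = -1.0461 → β = 0.6406
  β = 0.6406: g = 0.03527, g' = -0.9047 → β = 0.6796
  β = 0.6796: g = -0.00038, g' = -0.9260 → β = 0.6792
Converged at β = 0.6792.
Then V = β·F = 0.6792·425.1 = 288.7 mol/h and L = F − V = 136.4 mol/h.

V = 288.7 mol/h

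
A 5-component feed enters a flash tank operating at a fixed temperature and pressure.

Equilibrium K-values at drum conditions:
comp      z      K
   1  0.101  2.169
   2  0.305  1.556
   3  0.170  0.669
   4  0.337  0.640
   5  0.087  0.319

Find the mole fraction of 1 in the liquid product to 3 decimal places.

Rachford–Rice: g(β) = Σ zᵢ(Kᵢ−1)/(1+β(Kᵢ−1)) = 0.
Feasibility: ΣzᵢKᵢ = 1.051, Σzᵢ/Kᵢ = 1.296 — both > 1, two phases present.
Iterate (Newton) starting at β = 0.3:
  β = 0.300: g = -0.0402, g' = -0.286 → β = 0.160
  β = 0.160: g = 0.0006, g' = -0.298 → β = 0.162
Converged at β = 0.162.
Compositions from xᵢ = zᵢ/(1+β(Kᵢ−1)), yᵢ = Kᵢxᵢ:
  1: x = 0.085, y = 0.184
  2: x = 0.280, y = 0.435
  3: x = 0.180, y = 0.120
  4: x = 0.358, y = 0.229
  5: x = 0.098, y = 0.031

x_1 = 0.085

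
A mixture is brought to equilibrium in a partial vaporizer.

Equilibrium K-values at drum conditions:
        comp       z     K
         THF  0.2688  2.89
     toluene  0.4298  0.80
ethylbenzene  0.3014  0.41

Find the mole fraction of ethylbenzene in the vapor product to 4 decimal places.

Let ψ = V/F and solve Σ zᵢ(Kᵢ−1)/(1+ψ(Kᵢ−1)) = 0.
Feasibility: ΣzᵢKᵢ = 1.2442, Σzᵢ/Kᵢ = 1.3654 — both > 1, two phases present.
Iterate (Newton) starting at ψ = 0.5:
  ψ = 0.5000: g = -0.08655, g' = -0.4861 → ψ = 0.3220
  ψ = 0.3220: g = 0.00444, g' = -0.5506 → ψ = 0.3300
  ψ = 0.3300: g = 0.00002, g' = -0.5457 → ψ = 0.3301
Converged at ψ = 0.3301.
Compositions from xᵢ = zᵢ/(1+ψ(Kᵢ−1)), yᵢ = Kᵢxᵢ:
  THF: x = 0.1655, y = 0.4784
  toluene: x = 0.4602, y = 0.3681
  ethylbenzene: x = 0.3743, y = 0.1535

y_ethylbenzene = 0.1535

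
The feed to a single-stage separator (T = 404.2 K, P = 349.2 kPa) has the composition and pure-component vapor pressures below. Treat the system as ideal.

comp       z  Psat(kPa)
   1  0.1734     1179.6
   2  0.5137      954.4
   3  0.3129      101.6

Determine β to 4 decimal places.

Raoult's law: Kᵢ = Pᵢˢᵃᵗ/P = Pᵢˢᵃᵗ/349.2.
  K_1 = 1179.6/349.2 = 3.378007, K_2 = 954.4/349.2 = 2.733104, K_3 = 101.6/349.2 = 0.290951
Rachford–Rice: g(β) = Σ zᵢ(Kᵢ−1)/(1+β(Kᵢ−1)) = 0.
Feasibility: ΣzᵢKᵢ = 2.0808, Σzᵢ/Kᵢ = 1.3147 — both > 1, two phases present.
Iterate (Newton) starting at β = 0.61:
  β = 0.6100: g = 0.21008, g' = -1.0164 → β = 0.8167
  β = 0.8167: g = -0.01834, g' = -1.2656 → β = 0.8022
  β = 0.8022: g = -0.00025, g' = -1.2321 → β = 0.8020
Converged at β = 0.8020.

β = 0.8020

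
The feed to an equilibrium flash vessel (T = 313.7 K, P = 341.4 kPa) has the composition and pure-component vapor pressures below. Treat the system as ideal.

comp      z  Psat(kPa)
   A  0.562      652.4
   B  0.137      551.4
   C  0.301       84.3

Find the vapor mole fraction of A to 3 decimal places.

Raoult's law: Kᵢ = Pᵢˢᵃᵗ/P = Pᵢˢᵃᵗ/341.4.
  K_A = 652.4/341.4 = 1.91095, K_B = 551.4/341.4 = 1.61511, K_C = 84.3/341.4 = 0.24692
Material balance + equilibrium reduce to Σ zᵢ(Kᵢ−1)/(1+V/F(Kᵢ−1)) = 0.
Feasibility: ΣzᵢKᵢ = 1.370, Σzᵢ/Kᵢ = 1.598 — both > 1, two phases present.
Newton iteration, V/F⁰ = 0.64:
  V/F = 0.640: g = -0.0537, g' = -0.849 → V/F = 0.577
  V/F = 0.577: g = -0.0029, g' = -0.762 → V/F = 0.573
Converged at V/F = 0.573.
Compositions from xᵢ = zᵢ/(1+V/F(Kᵢ−1)), yᵢ = Kᵢxᵢ:
  A: x = 0.369, y = 0.706
  B: x = 0.101, y = 0.164
  C: x = 0.529, y = 0.131

y_A = 0.706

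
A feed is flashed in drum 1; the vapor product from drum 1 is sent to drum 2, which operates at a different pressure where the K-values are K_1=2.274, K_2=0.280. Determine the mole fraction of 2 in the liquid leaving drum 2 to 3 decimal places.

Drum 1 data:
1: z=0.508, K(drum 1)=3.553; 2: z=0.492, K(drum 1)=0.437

x_2 (drum 2) = 0.639

Drum 1:
Newton iteration, ψ₁⁰ = 0.5:
  ψ₁ = 0.500: g = 0.1842, g' = -0.941 → ψ₁ = 0.696
  ψ₁ = 0.696: g = 0.0118, g' = -0.851 → ψ₁ = 0.710
Converged at ψ₁ = 0.710.
Drum-1 compositions:
  1: x = 0.181, y = 0.642
  2: x = 0.819, y = 0.358
Drum-2 feed = drum-1 vapor: z₂ = (0.6420, 0.3580).
Drum 2:
Let ψ₂ = V/F and solve Σ zᵢ(Kᵢ−1)/(1+ψ₂(Kᵢ−1)) = 0.
g(0) = ΣzᵢKᵢ − 1 = 0.560 and g(1) = 1 − Σzᵢ/Kᵢ = -0.561, so a root lies in (0, 1).
Newton–Raphson from ψ₂ = 0.46:
  ψ₂ = 0.460: g = 0.1302, g' = -0.829 → ψ₂ = 0.617
  ψ₂ = 0.617: g = -0.0060, g' = -0.928 → ψ₂ = 0.611
Converged at ψ₂ = 0.611.
  1: x = 0.361, y = 0.821
  2: x = 0.639, y = 0.179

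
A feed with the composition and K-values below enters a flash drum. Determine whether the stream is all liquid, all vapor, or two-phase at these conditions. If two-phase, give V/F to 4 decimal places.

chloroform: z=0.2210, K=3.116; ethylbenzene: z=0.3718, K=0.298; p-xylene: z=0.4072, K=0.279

all liquid

ΣzᵢKᵢ = 0.9130; Σzᵢ/Kᵢ = 2.7781.
Since ΣzᵢKᵢ < 1 the mixture is below its bubble point — single liquid phase.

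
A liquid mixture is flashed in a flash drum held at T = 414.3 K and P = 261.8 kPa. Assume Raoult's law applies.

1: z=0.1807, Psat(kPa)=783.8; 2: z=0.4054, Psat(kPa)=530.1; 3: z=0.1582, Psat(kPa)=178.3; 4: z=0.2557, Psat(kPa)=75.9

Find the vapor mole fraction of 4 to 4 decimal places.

Raoult's law: Kᵢ = Pᵢˢᵃᵗ/P = Pᵢˢᵃᵗ/261.8.
  K_1 = 783.8/261.8 = 2.993888, K_2 = 530.1/261.8 = 2.024828, K_3 = 178.3/261.8 = 0.681054, K_4 = 75.9/261.8 = 0.289916
Rachford–Rice: g(β) = Σ zᵢ(Kᵢ−1)/(1+β(Kᵢ−1)) = 0.
g(0) = ΣzᵢKᵢ − 1 = 0.5437 and g(1) = 1 − Σzᵢ/Kᵢ = -0.3748, so a root lies in (0, 1).
Newton iteration, β⁰ = 0.44:
  β = 0.4400: g = 0.15550, g' = -0.7006 → β = 0.6620
  β = 0.6620: g = -0.00372, g' = -0.7695 → β = 0.6571
Converged at β = 0.6571.
Compositions from xᵢ = zᵢ/(1+β(Kᵢ−1)), yᵢ = Kᵢxᵢ:
  1: x = 0.0782, y = 0.2342
  2: x = 0.2423, y = 0.4905
  3: x = 0.2001, y = 0.1363
  4: x = 0.4794, y = 0.1390

y_4 = 0.1390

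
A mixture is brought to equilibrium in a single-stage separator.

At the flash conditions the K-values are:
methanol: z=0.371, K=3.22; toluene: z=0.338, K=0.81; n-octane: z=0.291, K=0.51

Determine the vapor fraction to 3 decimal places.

ψ = 0.769

Material balance + equilibrium reduce to Σ zᵢ(Kᵢ−1)/(1+ψ(Kᵢ−1)) = 0.
g(0) = ΣzᵢKᵢ − 1 = 0.617 and g(1) = 1 − Σzᵢ/Kᵢ = -0.103, so a root lies in (0, 1).
Newton iteration, ψ⁰ = 0.5:
  ψ = 0.500: g = 0.1305, g' = -0.548 → ψ = 0.738
  ψ = 0.738: g = 0.0141, g' = -0.451 → ψ = 0.769
Converged at ψ = 0.769.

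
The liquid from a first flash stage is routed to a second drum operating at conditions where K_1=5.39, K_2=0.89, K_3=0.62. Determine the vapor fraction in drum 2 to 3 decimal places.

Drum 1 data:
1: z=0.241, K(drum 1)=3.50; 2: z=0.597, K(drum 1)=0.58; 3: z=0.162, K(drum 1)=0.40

Drum 1:
Rachford–Rice: g(ψ₁) = Σ zᵢ(Kᵢ−1)/(1+ψ₁(Kᵢ−1)) = 0.
g(0) = ΣzᵢKᵢ − 1 = 0.255 and g(1) = 1 − Σzᵢ/Kᵢ = -0.503, so a root lies in (0, 1).
Iterate (Newton) starting at ψ₁ = 0.68:
  ψ₁ = 0.680: g = -0.2920, g' = -0.579 → ψ₁ = 0.176
  ψ₁ = 0.176: g = 0.0390, g' = -0.922 → ψ₁ = 0.218
  ψ₁ = 0.218: g = 0.0019, g' = -0.835 → ψ₁ = 0.221
Converged at ψ₁ = 0.221.
Drum-1 compositions:
  1: x = 0.155, y = 0.544
  2: x = 0.658, y = 0.382
  3: x = 0.187, y = 0.075
Drum-2 feed = drum-1 liquid: z₂ = (0.1553, 0.6579, 0.1867).
Drum 2:
Material balance + equilibrium reduce to Σ zᵢ(Kᵢ−1)/(1+ψ₂(Kᵢ−1)) = 0.
Feasibility: ΣzᵢKᵢ = 1.539, Σzᵢ/Kᵢ = 1.069 — both > 1, two phases present.
Newton–Raphson from ψ₂ = 0.5:
  ψ₂ = 0.500: g = 0.0493, g' = -0.343 → ψ₂ = 0.644
  ψ₂ = 0.644: g = 0.0065, g' = -0.261 → ψ₂ = 0.668
  ψ₂ = 0.668: g = 0.0001, g' = -0.251 → ψ₂ = 0.669
Converged at ψ₂ = 0.669.
  1: x = 0.039, y = 0.213
  2: x = 0.710, y = 0.632
  3: x = 0.250, y = 0.155

V/F (drum 2) = 0.669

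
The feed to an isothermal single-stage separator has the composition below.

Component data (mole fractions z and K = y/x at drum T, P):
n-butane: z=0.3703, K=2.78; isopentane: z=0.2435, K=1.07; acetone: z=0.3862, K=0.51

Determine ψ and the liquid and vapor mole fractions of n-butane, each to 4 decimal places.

ψ = 0.7484, x_n-butane = 0.1588, y_n-butane = 0.4414

Material balance + equilibrium reduce to Σ zᵢ(Kᵢ−1)/(1+ψ(Kᵢ−1)) = 0.
Check two-phase: ΣzᵢKᵢ = 1.4869 > 1 and Σzᵢ/Kᵢ = 1.1180 > 1, so g(0) = 0.4869 > 0 and g(1) = -0.1180 < 0.
Newton iteration, ψ⁰ = 0.5:
  ψ = 0.5000: g = 0.11457, g' = -0.4922 → ψ = 0.7328
  ψ = 0.7328: g = 0.00701, g' = -0.4478 → ψ = 0.7484
Converged at ψ = 0.7484.
Compositions from xᵢ = zᵢ/(1+ψ(Kᵢ−1)), yᵢ = Kᵢxᵢ:
  n-butane: x = 0.1588, y = 0.4414
  isopentane: x = 0.2314, y = 0.2476
  acetone: x = 0.6098, y = 0.3110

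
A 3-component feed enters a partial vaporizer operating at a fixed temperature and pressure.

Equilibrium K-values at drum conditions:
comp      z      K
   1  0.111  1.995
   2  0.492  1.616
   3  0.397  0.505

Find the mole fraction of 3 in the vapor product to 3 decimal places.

Material balance + equilibrium reduce to Σ zᵢ(Kᵢ−1)/(1+V/F(Kᵢ−1)) = 0.
Check two-phase: ΣzᵢKᵢ = 1.217 > 1 and Σzᵢ/Kᵢ = 1.146 > 1, so g(0) = 0.217 > 0 and g(1) = -0.146 < 0.
Newton iteration, V/F⁰ = 0.5:
  V/F = 0.500: g = 0.0443, g' = -0.330 → V/F = 0.634
  V/F = 0.634: g = -0.0008, g' = -0.345 → V/F = 0.632
Converged at V/F = 0.632.
Compositions from xᵢ = zᵢ/(1+V/F(Kᵢ−1)), yᵢ = Kᵢxᵢ:
  1: x = 0.068, y = 0.136
  2: x = 0.354, y = 0.572
  3: x = 0.578, y = 0.292

y_3 = 0.292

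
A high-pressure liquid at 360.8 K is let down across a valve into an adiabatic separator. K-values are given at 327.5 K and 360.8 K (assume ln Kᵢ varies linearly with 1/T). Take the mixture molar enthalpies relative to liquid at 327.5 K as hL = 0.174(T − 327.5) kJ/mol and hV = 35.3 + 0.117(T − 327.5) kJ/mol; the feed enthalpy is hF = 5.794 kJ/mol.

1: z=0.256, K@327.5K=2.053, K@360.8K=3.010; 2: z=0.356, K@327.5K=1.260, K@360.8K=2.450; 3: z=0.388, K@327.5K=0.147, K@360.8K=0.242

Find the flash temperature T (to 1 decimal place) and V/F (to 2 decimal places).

Adiabatic flash: solve Rachford–Rice at each trial T, then check hF = ψ·hV(T) + (1−ψ)·hL(T).
  T = 327.5 K: K = (2.053, 1.260, 0.147), RR gives ψ = 0.053, H_out = 1.870 kJ/mol
  T = 360.8 K: K = (3.010, 2.450, 0.242), RR gives ψ = 0.574, H_out = 24.967 kJ/mol
  T = 344.1 K: K = (2.508, 1.784, 0.191), RR gives ψ = 0.388, H_out = 16.208 kJ/mol
  T = 335.8 K: K = (2.275, 1.506, 0.168), RR gives ψ = 0.250, H_out = 10.134 kJ/mol
  T = 331.6 K: K = (2.161, 1.377, 0.157), RR gives ψ = 0.159, H_out = 6.290 kJ/mol
  T = 329.6 K: K = (2.108, 1.319, 0.152), RR gives ψ = 0.110, H_out = 4.224 kJ/mol
Linear interpolation between T = 329.6 (H_out = 4.224) and T = 331.6 (H_out = 6.290) on hF = 5.794 gives T ≈ 331.1 K, at which ψ = 0.15.

T = 331.1 K, V/F = 0.15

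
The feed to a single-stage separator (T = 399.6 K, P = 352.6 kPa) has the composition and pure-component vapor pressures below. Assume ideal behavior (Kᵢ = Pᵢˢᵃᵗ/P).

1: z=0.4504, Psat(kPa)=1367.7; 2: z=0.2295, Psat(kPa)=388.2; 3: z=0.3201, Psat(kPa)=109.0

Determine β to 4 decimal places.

β = 0.7235

Raoult's law: Kᵢ = Pᵢˢᵃᵗ/P = Pᵢˢᵃᵗ/352.6.
  K_1 = 1367.7/352.6 = 3.878900, K_2 = 388.2/352.6 = 1.100964, K_3 = 109.0/352.6 = 0.309132
Material balance + equilibrium reduce to Σ zᵢ(Kᵢ−1)/(1+β(Kᵢ−1)) = 0.
Feasibility: ΣzᵢKᵢ = 2.0987, Σzᵢ/Kᵢ = 1.3600 — both > 1, two phases present.
Iterate (Newton) starting at β = 0.5:
  β = 0.5000: g = 0.21574, g' = -0.9860 → β = 0.7188
  β = 0.7188: g = 0.00475, g' = -1.0012 → β = 0.7235
Converged at β = 0.7235.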